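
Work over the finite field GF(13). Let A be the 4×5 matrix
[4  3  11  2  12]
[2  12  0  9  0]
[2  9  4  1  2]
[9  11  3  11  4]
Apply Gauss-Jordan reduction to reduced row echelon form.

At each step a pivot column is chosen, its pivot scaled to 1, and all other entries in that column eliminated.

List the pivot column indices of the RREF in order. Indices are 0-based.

pivot columns: 0, 1, 2, 3

[1] R0 /= 4  ⇒  (1, 4, 6, 7, 3)
     R1 -= 2·R0  ⇒  (0, 4, 1, 8, 7)
     R2 -= 2·R0  ⇒  (0, 1, 5, 0, 9)
     R3 -= 9·R0  ⇒  (0, 1, 1, 0, 3)
[2] R1 /= 4  ⇒  (0, 1, 10, 2, 5)
     R0 -= 4·R1  ⇒  (1, 0, 5, 12, 9)
     R2 -= 1·R1  ⇒  (0, 0, 8, 11, 4)
     R3 -= 1·R1  ⇒  (0, 0, 4, 11, 11)
[3] R2 /= 8  ⇒  (0, 0, 1, 3, 7)
     R0 -= 5·R2  ⇒  (1, 0, 0, 10, 0)
     R1 -= 10·R2  ⇒  (0, 1, 0, 11, 0)
     R3 -= 4·R2  ⇒  (0, 0, 0, 12, 9)
[4] R3 /= 12  ⇒  (0, 0, 0, 1, 4)
     R0 -= 10·R3  ⇒  (1, 0, 0, 0, 12)
     R1 -= 11·R3  ⇒  (0, 1, 0, 0, 8)
     R2 -= 3·R3  ⇒  (0, 0, 1, 0, 8)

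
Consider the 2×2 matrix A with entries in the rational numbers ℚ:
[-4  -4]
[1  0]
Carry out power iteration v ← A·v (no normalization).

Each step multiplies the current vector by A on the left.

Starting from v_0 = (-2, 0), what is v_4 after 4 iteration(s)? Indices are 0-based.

v_4 = (-160, 64)

v_0 = (-2, 0).
v_1 = A·v_0 = (8, -2).
v_2 = A·v_1 = (-24, 8).
v_3 = A·v_2 = (64, -24).
v_4 = A·v_3 = (-160, 64).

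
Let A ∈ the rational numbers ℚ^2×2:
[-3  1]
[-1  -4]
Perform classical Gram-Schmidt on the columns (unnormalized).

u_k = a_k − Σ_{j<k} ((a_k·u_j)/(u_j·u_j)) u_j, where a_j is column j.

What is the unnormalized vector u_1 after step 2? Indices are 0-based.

Step 1: u_0 = a_0 = (-3, -1).
Step 2: u_1 = a_1 − (1/10)·u_0 = (13/10, -39/10).

u_1 = (13/10, -39/10)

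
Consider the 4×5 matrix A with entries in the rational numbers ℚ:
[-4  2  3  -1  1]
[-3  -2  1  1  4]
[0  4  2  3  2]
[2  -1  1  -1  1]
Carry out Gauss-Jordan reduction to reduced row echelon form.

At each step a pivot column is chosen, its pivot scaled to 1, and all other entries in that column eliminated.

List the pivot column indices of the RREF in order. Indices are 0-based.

step 1: normalize row 0 (÷-4) = (1, -1/2, -3/4, 1/4, -1/4)
  row 1: subtract -3×row0 = (0, -7/2, -5/4, 7/4, 13/4)
  row 3: subtract 2×row0 = (0, 0, 5/2, -3/2, 3/2)
step 2: normalize row 1 (÷-7/2) = (0, 1, 5/14, -1/2, -13/14)
  row 0: subtract -1/2×row1 = (1, 0, -4/7, 0, -5/7)
  row 2: subtract 4×row1 = (0, 0, 4/7, 5, 40/7)
step 3: normalize row 2 (÷4/7) = (0, 0, 1, 35/4, 10)
  row 0: subtract -4/7×row2 = (1, 0, 0, 5, 5)
  row 1: subtract 5/14×row2 = (0, 1, 0, -29/8, -9/2)
  row 3: subtract 5/2×row2 = (0, 0, 0, -187/8, -47/2)
step 4: normalize row 3 (÷-187/8) = (0, 0, 0, 1, 188/187)
  row 0: subtract 5×row3 = (1, 0, 0, 0, -5/187)
  row 1: subtract -29/8×row3 = (0, 1, 0, 0, -160/187)
  row 2: subtract 35/4×row3 = (0, 0, 1, 0, 225/187)

pivot columns: 0, 1, 2, 3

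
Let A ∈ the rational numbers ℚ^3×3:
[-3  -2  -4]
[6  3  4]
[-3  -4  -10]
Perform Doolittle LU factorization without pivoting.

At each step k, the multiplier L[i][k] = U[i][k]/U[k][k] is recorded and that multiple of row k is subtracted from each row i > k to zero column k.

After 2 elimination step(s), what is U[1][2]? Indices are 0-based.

k=0: U[0][0]=-3
  eliminate (1,0): mult=-2, new row 1: (0, -1, -4); set L[1][0]=-2
  eliminate (2,0): mult=1, new row 2: (0, -2, -6); set L[2][0]=1
k=1: U[1][1]=-1
  eliminate (2,1): mult=2, new row 2: (0, 0, 2); set L[2][1]=2

U[1][2] = -4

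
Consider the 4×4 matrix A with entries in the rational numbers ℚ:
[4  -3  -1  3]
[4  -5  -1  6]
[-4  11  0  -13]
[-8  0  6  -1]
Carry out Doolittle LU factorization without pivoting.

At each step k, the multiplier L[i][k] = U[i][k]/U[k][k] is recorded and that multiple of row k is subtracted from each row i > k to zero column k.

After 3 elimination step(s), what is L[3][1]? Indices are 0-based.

L[3][1] = 3

[col 0] pivot 4
  R1 -= 1*R0 → (0, -2, 0, 3)  (L[1][0] := 1)
  R2 -= -1*R0 → (0, 8, -1, -10)  (L[2][0] := -1)
  R3 -= -2*R0 → (0, -6, 4, 5)  (L[3][0] := -2)
[col 1] pivot -2
  R2 -= -4*R1 → (0, 0, -1, 2)  (L[2][1] := -4)
  R3 -= 3*R1 → (0, 0, 4, -4)  (L[3][1] := 3)
[col 2] pivot -1
  R3 -= -4*R2 → (0, 0, 0, 4)  (L[3][2] := -4)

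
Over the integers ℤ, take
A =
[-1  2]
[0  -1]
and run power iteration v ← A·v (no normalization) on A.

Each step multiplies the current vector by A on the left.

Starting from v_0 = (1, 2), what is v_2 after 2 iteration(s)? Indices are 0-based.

v_2 = (-7, 2)

v_0 = (1, 2).
v_1 = A·v_0 = (3, -2).
v_2 = A·v_1 = (-7, 2).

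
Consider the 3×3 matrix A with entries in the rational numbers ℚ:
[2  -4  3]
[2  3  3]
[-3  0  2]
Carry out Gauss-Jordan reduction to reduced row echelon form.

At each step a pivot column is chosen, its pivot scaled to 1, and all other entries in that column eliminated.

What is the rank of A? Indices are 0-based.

rank = 3

[1] R0 /= 2  ⇒  (1, -2, 3/2)
     R1 -= 2·R0  ⇒  (0, 7, 0)
     R2 -= -3·R0  ⇒  (0, -6, 13/2)
[2] R1 /= 7  ⇒  (0, 1, 0)
     R0 -= -2·R1  ⇒  (1, 0, 3/2)
     R2 -= -6·R1  ⇒  (0, 0, 13/2)
[3] R2 /= 13/2  ⇒  (0, 0, 1)
     R0 -= 3/2·R2  ⇒  (1, 0, 0)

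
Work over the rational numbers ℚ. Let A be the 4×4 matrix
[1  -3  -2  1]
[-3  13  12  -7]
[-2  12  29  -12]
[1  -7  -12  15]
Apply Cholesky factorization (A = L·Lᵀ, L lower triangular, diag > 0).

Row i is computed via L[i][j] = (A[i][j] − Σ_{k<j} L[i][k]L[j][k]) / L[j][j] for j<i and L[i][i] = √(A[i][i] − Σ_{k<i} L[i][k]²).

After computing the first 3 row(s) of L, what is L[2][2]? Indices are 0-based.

L[2][2] = 4

Step 1: L[0][0] = √(1) = 1.
  L[1][0] = (-3) / L[0][0] = -3.
Step 2: L[1][1] = √(4) = 2.
  L[2][0] = (-2) / L[0][0] = -2.
  L[2][1] = (6) / L[1][1] = 3.
Step 3: L[2][2] = √(16) = 4.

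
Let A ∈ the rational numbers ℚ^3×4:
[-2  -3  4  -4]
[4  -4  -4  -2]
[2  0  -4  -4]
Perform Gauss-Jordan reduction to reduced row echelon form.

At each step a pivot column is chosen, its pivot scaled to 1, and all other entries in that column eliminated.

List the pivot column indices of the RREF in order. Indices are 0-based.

step 1: normalize row 0 (÷-2) = (1, 3/2, -2, 2)
  row 1: subtract 4×row0 = (0, -10, 4, -10)
  row 2: subtract 2×row0 = (0, -3, 0, -8)
step 2: normalize row 1 (÷-10) = (0, 1, -2/5, 1)
  row 0: subtract 3/2×row1 = (1, 0, -7/5, 1/2)
  row 2: subtract -3×row1 = (0, 0, -6/5, -5)
step 3: normalize row 2 (÷-6/5) = (0, 0, 1, 25/6)
  row 0: subtract -7/5×row2 = (1, 0, 0, 19/3)
  row 1: subtract -2/5×row2 = (0, 1, 0, 8/3)

pivot columns: 0, 1, 2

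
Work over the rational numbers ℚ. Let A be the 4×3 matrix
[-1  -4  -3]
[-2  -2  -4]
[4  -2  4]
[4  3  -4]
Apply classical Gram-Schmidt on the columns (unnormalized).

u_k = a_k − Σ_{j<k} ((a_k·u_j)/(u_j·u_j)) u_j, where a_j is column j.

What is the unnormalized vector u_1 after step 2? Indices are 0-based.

u_1 = (-136/37, -50/37, -122/37, 63/37)

Step 1: u_0 = a_0 = (-1, -2, 4, 4).
Step 2: u_1 = a_1 − (12/37)·u_0 = (-136/37, -50/37, -122/37, 63/37).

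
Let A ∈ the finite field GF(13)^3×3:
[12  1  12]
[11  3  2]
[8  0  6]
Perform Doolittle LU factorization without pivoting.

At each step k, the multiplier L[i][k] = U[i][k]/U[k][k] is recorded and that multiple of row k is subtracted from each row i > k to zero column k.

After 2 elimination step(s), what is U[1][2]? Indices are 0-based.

Step 1: pivot at (0,0) is 12.
  row1 ← row1 − (2)·row0  ⇒  L[1][0]=2, U row1=(0, 1, 4)
  row2 ← row2 − (5)·row0  ⇒  L[2][0]=5, U row2=(0, 8, 11)
Step 2: pivot at (1,1) is 1.
  row2 ← row2 − (8)·row1  ⇒  L[2][1]=8, U row2=(0, 0, 5)

U[1][2] = 4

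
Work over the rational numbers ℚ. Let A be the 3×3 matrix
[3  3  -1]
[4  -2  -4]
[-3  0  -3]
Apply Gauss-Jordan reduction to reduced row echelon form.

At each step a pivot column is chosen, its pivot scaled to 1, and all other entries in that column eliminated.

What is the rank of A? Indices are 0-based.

step 1: normalize row 0 (÷3) = (1, 1, -1/3)
  row 1: subtract 4×row0 = (0, -6, -8/3)
  row 2: subtract -3×row0 = (0, 3, -4)
step 2: normalize row 1 (÷-6) = (0, 1, 4/9)
  row 0: subtract 1×row1 = (1, 0, -7/9)
  row 2: subtract 3×row1 = (0, 0, -16/3)
step 3: normalize row 2 (÷-16/3) = (0, 0, 1)
  row 0: subtract -7/9×row2 = (1, 0, 0)
  row 1: subtract 4/9×row2 = (0, 1, 0)

rank = 3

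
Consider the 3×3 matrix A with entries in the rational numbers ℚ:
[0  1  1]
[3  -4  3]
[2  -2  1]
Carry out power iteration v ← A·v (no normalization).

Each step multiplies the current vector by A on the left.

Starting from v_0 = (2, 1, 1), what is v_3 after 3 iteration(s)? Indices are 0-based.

v_3 = (-8, 35, 23)

v_0 = (2, 1, 1).
v_1 = A·v_0 = (2, 5, 3).
v_2 = A·v_1 = (8, -5, -3).
v_3 = A·v_2 = (-8, 35, 23).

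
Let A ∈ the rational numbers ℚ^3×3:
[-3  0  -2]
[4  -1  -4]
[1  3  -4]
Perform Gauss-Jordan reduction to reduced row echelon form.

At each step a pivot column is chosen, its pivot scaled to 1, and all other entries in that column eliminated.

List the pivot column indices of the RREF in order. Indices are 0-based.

step 1: normalize row 0 (÷-3) = (1, 0, 2/3)
  row 1: subtract 4×row0 = (0, -1, -20/3)
  row 2: subtract 1×row0 = (0, 3, -14/3)
step 2: normalize row 1 (÷-1) = (0, 1, 20/3)
  row 2: subtract 3×row1 = (0, 0, -74/3)
step 3: normalize row 2 (÷-74/3) = (0, 0, 1)
  row 0: subtract 2/3×row2 = (1, 0, 0)
  row 1: subtract 20/3×row2 = (0, 1, 0)

pivot columns: 0, 1, 2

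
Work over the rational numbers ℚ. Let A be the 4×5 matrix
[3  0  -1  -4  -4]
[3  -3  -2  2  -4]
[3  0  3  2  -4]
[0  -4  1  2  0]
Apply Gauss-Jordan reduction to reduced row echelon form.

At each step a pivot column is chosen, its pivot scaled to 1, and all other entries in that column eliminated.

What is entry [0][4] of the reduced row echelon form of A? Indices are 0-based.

[1] R0 /= 3  ⇒  (1, 0, -1/3, -4/3, -4/3)
     R1 -= 3·R0  ⇒  (0, -3, -1, 6, 0)
     R2 -= 3·R0  ⇒  (0, 0, 4, 6, 0)
[2] R1 /= -3  ⇒  (0, 1, 1/3, -2, 0)
     R3 -= -4·R1  ⇒  (0, 0, 7/3, -6, 0)
[3] R2 /= 4  ⇒  (0, 0, 1, 3/2, 0)
     R0 -= -1/3·R2  ⇒  (1, 0, 0, -5/6, -4/3)
     R1 -= 1/3·R2  ⇒  (0, 1, 0, -5/2, 0)
     R3 -= 7/3·R2  ⇒  (0, 0, 0, -19/2, 0)
[4] R3 /= -19/2  ⇒  (0, 0, 0, 1, 0)
     R0 -= -5/6·R3  ⇒  (1, 0, 0, 0, -4/3)
     R1 -= -5/2·R3  ⇒  (0, 1, 0, 0, 0)
     R2 -= 3/2·R3  ⇒  (0, 0, 1, 0, 0)

M[0][4] = -4/3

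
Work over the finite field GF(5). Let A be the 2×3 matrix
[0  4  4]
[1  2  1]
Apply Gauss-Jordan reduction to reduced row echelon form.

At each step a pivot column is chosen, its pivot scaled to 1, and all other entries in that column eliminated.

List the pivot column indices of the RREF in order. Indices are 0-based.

pivot columns: 0, 1

pivot(0,0): swap R0↔R1
pivot(0,0)=1: scale R0 → (1, 2, 1)
pivot(1,1)=4: scale R1 → (0, 1, 1)
  clear (0,1): R0 −= (2)R1 → (1, 0, 4)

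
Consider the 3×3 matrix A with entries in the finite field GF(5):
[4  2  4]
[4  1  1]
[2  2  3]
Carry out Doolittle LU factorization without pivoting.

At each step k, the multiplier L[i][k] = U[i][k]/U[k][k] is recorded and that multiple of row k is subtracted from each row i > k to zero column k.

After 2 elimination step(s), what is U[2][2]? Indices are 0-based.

U[2][2] = 3

k=0: U[0][0]=4
  eliminate (1,0): mult=1, new row 1: (0, 4, 2); set L[1][0]=1
  eliminate (2,0): mult=3, new row 2: (0, 1, 1); set L[2][0]=3
k=1: U[1][1]=4
  eliminate (2,1): mult=4, new row 2: (0, 0, 3); set L[2][1]=4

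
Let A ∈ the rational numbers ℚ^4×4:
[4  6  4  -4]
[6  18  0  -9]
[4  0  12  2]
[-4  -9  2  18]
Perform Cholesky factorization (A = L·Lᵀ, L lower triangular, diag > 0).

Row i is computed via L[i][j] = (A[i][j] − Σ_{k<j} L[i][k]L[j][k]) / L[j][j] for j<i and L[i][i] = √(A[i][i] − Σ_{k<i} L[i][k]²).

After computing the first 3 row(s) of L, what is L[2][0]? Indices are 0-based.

Step 1: L[0][0] = √(4) = 2.
  L[1][0] = (6) / L[0][0] = 3.
Step 2: L[1][1] = √(9) = 3.
  L[2][0] = (4) / L[0][0] = 2.
  L[2][1] = (-6) / L[1][1] = -2.
Step 3: L[2][2] = √(4) = 2.

L[2][0] = 2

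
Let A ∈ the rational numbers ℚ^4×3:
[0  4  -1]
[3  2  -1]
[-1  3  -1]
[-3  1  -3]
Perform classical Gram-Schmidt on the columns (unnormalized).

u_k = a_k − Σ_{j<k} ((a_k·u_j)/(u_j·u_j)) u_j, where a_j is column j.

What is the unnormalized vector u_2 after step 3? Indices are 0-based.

u_2 = (3/5, -124/95, 54/95, -142/95)

Step 1: u_0 = a_0 = (0, 3, -1, -3).
Step 2: u_1 = a_1 − (0)·u_0 = (4, 2, 3, 1).
Step 3: u_2 = a_2 − (7/19)·u_0 − (-2/5)·u_1 = (3/5, -124/95, 54/95, -142/95).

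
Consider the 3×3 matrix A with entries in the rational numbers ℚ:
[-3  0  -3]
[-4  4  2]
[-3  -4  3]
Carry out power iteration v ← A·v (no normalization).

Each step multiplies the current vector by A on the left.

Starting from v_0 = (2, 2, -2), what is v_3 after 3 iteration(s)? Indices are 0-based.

v_3 = (-48, -552, -88)

v_0 = (2, 2, -2).
v_1 = A·v_0 = (0, -4, -20).
v_2 = A·v_1 = (60, -56, -44).
v_3 = A·v_2 = (-48, -552, -88).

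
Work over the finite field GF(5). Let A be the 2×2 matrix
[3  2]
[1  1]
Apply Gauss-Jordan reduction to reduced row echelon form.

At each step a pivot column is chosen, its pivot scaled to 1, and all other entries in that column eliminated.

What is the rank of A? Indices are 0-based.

[1] R0 /= 3  ⇒  (1, 4)
     R1 -= 1·R0  ⇒  (0, 2)
[2] R1 /= 2  ⇒  (0, 1)
     R0 -= 4·R1  ⇒  (1, 0)

rank = 2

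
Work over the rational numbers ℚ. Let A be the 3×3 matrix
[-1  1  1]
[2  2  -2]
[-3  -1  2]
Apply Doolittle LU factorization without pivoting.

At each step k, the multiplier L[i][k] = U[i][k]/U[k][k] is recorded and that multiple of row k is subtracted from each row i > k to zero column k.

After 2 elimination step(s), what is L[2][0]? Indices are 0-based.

L[2][0] = 3

Step 1: pivot at (0,0) is -1.
  row1 ← row1 − (-2)·row0  ⇒  L[1][0]=-2, U row1=(0, 4, 0)
  row2 ← row2 − (3)·row0  ⇒  L[2][0]=3, U row2=(0, -4, -1)
Step 2: pivot at (1,1) is 4.
  row2 ← row2 − (-1)·row1  ⇒  L[2][1]=-1, U row2=(0, 0, -1)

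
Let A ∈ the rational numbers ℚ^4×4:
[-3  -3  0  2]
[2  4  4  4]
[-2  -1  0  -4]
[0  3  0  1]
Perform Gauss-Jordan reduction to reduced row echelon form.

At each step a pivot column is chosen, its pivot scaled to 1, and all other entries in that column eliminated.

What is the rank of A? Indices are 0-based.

[1] R0 /= -3  ⇒  (1, 1, 0, -2/3)
     R1 -= 2·R0  ⇒  (0, 2, 4, 16/3)
     R2 -= -2·R0  ⇒  (0, 1, 0, -16/3)
[2] R1 /= 2  ⇒  (0, 1, 2, 8/3)
     R0 -= 1·R1  ⇒  (1, 0, -2, -10/3)
     R2 -= 1·R1  ⇒  (0, 0, -2, -8)
     R3 -= 3·R1  ⇒  (0, 0, -6, -7)
[3] R2 /= -2  ⇒  (0, 0, 1, 4)
     R0 -= -2·R2  ⇒  (1, 0, 0, 14/3)
     R1 -= 2·R2  ⇒  (0, 1, 0, -16/3)
     R3 -= -6·R2  ⇒  (0, 0, 0, 17)
[4] R3 /= 17  ⇒  (0, 0, 0, 1)
     R0 -= 14/3·R3  ⇒  (1, 0, 0, 0)
     R1 -= -16/3·R3  ⇒  (0, 1, 0, 0)
     R2 -= 4·R3  ⇒  (0, 0, 1, 0)

rank = 4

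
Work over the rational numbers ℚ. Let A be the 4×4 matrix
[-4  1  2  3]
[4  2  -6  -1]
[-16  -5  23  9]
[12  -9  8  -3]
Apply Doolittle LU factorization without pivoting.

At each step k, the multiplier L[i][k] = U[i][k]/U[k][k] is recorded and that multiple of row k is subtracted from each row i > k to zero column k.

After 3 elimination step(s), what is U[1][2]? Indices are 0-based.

Step 1: pivot at (0,0) is -4.
  row1 ← row1 − (-1)·row0  ⇒  L[1][0]=-1, U row1=(0, 3, -4, 2)
  row2 ← row2 − (4)·row0  ⇒  L[2][0]=4, U row2=(0, -9, 15, -3)
  row3 ← row3 − (-3)·row0  ⇒  L[3][0]=-3, U row3=(0, -6, 14, 6)
Step 2: pivot at (1,1) is 3.
  row2 ← row2 − (-3)·row1  ⇒  L[2][1]=-3, U row2=(0, 0, 3, 3)
  row3 ← row3 − (-2)·row1  ⇒  L[3][1]=-2, U row3=(0, 0, 6, 10)
Step 3: pivot at (2,2) is 3.
  row3 ← row3 − (2)·row2  ⇒  L[3][2]=2, U row3=(0, 0, 0, 4)

U[1][2] = -4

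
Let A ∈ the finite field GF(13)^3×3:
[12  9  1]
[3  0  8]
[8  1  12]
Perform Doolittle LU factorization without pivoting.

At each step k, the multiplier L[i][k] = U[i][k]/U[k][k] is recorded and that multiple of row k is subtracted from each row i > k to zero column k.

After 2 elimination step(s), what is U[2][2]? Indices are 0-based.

k=0: U[0][0]=12
  eliminate (1,0): mult=10, new row 1: (0, 1, 11); set L[1][0]=10
  eliminate (2,0): mult=5, new row 2: (0, 8, 7); set L[2][0]=5
k=1: U[1][1]=1
  eliminate (2,1): mult=8, new row 2: (0, 0, 10); set L[2][1]=8

U[2][2] = 10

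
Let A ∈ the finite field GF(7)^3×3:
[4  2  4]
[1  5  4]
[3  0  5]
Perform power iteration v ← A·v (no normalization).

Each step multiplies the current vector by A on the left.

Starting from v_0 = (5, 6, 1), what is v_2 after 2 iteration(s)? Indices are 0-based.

v_0 = (5, 6, 1).
v_1 = A·v_0 = (1, 4, 6).
v_2 = A·v_1 = (1, 3, 5).

v_2 = (1, 3, 5)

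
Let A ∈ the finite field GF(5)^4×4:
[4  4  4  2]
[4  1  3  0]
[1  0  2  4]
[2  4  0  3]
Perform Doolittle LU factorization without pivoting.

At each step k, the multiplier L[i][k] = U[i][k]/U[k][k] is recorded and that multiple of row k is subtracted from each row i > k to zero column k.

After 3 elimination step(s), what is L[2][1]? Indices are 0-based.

Step 1: pivot at (0,0) is 4.
  row1 ← row1 − (1)·row0  ⇒  L[1][0]=1, U row1=(0, 2, 4, 3)
  row2 ← row2 − (4)·row0  ⇒  L[2][0]=4, U row2=(0, 4, 1, 1)
  row3 ← row3 − (3)·row0  ⇒  L[3][0]=3, U row3=(0, 2, 3, 2)
Step 2: pivot at (1,1) is 2.
  row2 ← row2 − (2)·row1  ⇒  L[2][1]=2, U row2=(0, 0, 3, 0)
  row3 ← row3 − (1)·row1  ⇒  L[3][1]=1, U row3=(0, 0, 4, 4)
Step 3: pivot at (2,2) is 3.
  row3 ← row3 − (3)·row2  ⇒  L[3][2]=3, U row3=(0, 0, 0, 4)

L[2][1] = 2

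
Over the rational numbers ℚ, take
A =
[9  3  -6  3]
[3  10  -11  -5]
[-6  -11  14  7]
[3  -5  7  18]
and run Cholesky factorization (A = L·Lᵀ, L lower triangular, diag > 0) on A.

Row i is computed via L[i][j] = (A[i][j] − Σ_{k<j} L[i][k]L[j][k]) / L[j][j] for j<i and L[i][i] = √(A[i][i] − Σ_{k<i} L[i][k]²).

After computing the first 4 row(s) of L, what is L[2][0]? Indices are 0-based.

Step 1: L[0][0] = √(9) = 3.
  L[1][0] = (3) / L[0][0] = 1.
Step 2: L[1][1] = √(9) = 3.
  L[2][0] = (-6) / L[0][0] = -2.
  L[2][1] = (-9) / L[1][1] = -3.
Step 3: L[2][2] = √(1) = 1.
  L[3][0] = (3) / L[0][0] = 1.
  L[3][1] = (-6) / L[1][1] = -2.
  L[3][2] = (3) / L[2][2] = 3.
Step 4: L[3][3] = √(4) = 2.

L[2][0] = -2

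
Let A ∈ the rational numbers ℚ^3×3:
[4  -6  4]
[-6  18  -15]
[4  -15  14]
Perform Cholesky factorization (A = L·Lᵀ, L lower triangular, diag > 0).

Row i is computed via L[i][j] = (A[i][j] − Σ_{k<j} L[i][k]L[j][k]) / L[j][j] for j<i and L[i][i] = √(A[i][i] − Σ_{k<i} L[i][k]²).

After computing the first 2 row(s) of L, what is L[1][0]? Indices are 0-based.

L[1][0] = -3

Step 1: L[0][0] = √(4) = 2.
  L[1][0] = (-6) / L[0][0] = -3.
Step 2: L[1][1] = √(9) = 3.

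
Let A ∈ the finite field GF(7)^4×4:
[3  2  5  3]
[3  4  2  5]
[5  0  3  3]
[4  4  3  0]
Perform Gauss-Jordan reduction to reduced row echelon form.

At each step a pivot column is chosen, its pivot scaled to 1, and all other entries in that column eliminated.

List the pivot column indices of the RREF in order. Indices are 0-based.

pivot columns: 0, 1, 2, 3

pivot(0,0)=3: scale R0 → (1, 3, 4, 1)
  clear (1,0): R1 −= (3)R0 → (0, 2, 4, 2)
  clear (2,0): R2 −= (5)R0 → (0, 6, 4, 5)
  clear (3,0): R3 −= (4)R0 → (0, 6, 1, 3)
pivot(1,1)=2: scale R1 → (0, 1, 2, 1)
  clear (0,1): R0 −= (3)R1 → (1, 0, 5, 5)
  clear (2,1): R2 −= (6)R1 → (0, 0, 6, 6)
  clear (3,1): R3 −= (6)R1 → (0, 0, 3, 4)
pivot(2,2)=6: scale R2 → (0, 0, 1, 1)
  clear (0,2): R0 −= (5)R2 → (1, 0, 0, 0)
  clear (1,2): R1 −= (2)R2 → (0, 1, 0, 6)
  clear (3,2): R3 −= (3)R2 → (0, 0, 0, 1)
pivot(3,3)=1: scale R3 → (0, 0, 0, 1)
  clear (1,3): R1 −= (6)R3 → (0, 1, 0, 0)
  clear (2,3): R2 −= (1)R3 → (0, 0, 1, 0)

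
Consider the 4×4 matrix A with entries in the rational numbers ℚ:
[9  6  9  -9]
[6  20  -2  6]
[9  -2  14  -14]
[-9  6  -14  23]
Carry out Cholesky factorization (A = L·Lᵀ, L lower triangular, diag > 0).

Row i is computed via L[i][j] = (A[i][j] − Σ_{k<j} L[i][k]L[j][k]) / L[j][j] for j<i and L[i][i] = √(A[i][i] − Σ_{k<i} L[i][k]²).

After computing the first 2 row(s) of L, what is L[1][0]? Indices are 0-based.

Step 1: L[0][0] = √(9) = 3.
  L[1][0] = (6) / L[0][0] = 2.
Step 2: L[1][1] = √(16) = 4.

L[1][0] = 2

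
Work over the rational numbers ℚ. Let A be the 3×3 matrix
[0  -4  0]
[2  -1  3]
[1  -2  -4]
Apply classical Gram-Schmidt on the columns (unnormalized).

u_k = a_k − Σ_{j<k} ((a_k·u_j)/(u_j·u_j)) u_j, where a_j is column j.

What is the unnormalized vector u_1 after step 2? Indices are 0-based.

Step 1: u_0 = a_0 = (0, 2, 1).
Step 2: u_1 = a_1 − (-4/5)·u_0 = (-4, 3/5, -6/5).

u_1 = (-4, 3/5, -6/5)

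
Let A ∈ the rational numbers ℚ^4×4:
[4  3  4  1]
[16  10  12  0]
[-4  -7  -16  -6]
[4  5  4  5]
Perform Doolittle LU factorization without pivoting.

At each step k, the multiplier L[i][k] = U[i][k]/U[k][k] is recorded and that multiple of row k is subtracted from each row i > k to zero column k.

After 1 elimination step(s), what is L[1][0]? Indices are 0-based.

Step 1: pivot at (0,0) is 4.
  row1 ← row1 − (4)·row0  ⇒  L[1][0]=4, U row1=(0, -2, -4, -4)
  row2 ← row2 − (-1)·row0  ⇒  L[2][0]=-1, U row2=(0, -4, -12, -5)
  row3 ← row3 − (1)·row0  ⇒  L[3][0]=1, U row3=(0, 2, 0, 4)

L[1][0] = 4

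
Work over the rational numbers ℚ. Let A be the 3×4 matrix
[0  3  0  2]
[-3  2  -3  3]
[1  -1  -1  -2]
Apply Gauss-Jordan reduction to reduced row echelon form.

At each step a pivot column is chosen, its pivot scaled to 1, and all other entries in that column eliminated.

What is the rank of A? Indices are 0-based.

rank = 3

[1] R0 <-> R1
[1] R0 /= -3  ⇒  (1, -2/3, 1, -1)
     R2 -= 1·R0  ⇒  (0, -1/3, -2, -1)
[2] R1 /= 3  ⇒  (0, 1, 0, 2/3)
     R0 -= -2/3·R1  ⇒  (1, 0, 1, -5/9)
     R2 -= -1/3·R1  ⇒  (0, 0, -2, -7/9)
[3] R2 /= -2  ⇒  (0, 0, 1, 7/18)
     R0 -= 1·R2  ⇒  (1, 0, 0, -17/18)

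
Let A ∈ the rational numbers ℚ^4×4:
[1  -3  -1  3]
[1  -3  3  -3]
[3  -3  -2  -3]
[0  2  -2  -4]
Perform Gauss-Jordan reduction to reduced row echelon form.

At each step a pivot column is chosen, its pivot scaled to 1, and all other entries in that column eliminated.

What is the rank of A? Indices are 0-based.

step 1: normalize row 0 (÷1) = (1, -3, -1, 3)
  row 1: subtract 1×row0 = (0, 0, 4, -6)
  row 2: subtract 3×row0 = (0, 6, 1, -12)
step 2: exchange rows 1,2
step 2: normalize row 1 (÷6) = (0, 1, 1/6, -2)
  row 0: subtract -3×row1 = (1, 0, -1/2, -3)
  row 3: subtract 2×row1 = (0, 0, -7/3, 0)
step 3: normalize row 2 (÷4) = (0, 0, 1, -3/2)
  row 0: subtract -1/2×row2 = (1, 0, 0, -15/4)
  row 1: subtract 1/6×row2 = (0, 1, 0, -7/4)
  row 3: subtract -7/3×row2 = (0, 0, 0, -7/2)
step 4: normalize row 3 (÷-7/2) = (0, 0, 0, 1)
  row 0: subtract -15/4×row3 = (1, 0, 0, 0)
  row 1: subtract -7/4×row3 = (0, 1, 0, 0)
  row 2: subtract -3/2×row3 = (0, 0, 1, 0)

rank = 4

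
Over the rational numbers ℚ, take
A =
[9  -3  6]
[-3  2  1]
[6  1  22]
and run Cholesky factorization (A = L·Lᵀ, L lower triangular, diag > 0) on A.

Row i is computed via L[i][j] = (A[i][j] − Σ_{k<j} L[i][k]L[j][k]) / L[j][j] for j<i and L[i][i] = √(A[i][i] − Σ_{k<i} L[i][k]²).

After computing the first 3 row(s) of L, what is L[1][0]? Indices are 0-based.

Step 1: L[0][0] = √(9) = 3.
  L[1][0] = (-3) / L[0][0] = -1.
Step 2: L[1][1] = √(1) = 1.
  L[2][0] = (6) / L[0][0] = 2.
  L[2][1] = (3) / L[1][1] = 3.
Step 3: L[2][2] = √(9) = 3.

L[1][0] = -1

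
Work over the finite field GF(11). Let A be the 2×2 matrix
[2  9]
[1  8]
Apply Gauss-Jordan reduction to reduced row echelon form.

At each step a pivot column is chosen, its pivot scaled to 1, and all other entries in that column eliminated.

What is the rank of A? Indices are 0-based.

rank = 2

pivot(0,0)=2: scale R0 → (1, 10)
  clear (1,0): R1 −= (1)R0 → (0, 9)
pivot(1,1)=9: scale R1 → (0, 1)
  clear (0,1): R0 −= (10)R1 → (1, 0)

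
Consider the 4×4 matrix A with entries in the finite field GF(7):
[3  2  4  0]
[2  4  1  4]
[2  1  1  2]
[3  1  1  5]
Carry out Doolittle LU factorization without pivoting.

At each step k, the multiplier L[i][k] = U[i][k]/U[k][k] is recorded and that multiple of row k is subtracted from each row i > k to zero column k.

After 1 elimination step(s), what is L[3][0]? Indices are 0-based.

L[3][0] = 1

Step 1: pivot at (0,0) is 3.
  row1 ← row1 − (3)·row0  ⇒  L[1][0]=3, U row1=(0, 5, 3, 4)
  row2 ← row2 − (3)·row0  ⇒  L[2][0]=3, U row2=(0, 2, 3, 2)
  row3 ← row3 − (1)·row0  ⇒  L[3][0]=1, U row3=(0, 6, 4, 5)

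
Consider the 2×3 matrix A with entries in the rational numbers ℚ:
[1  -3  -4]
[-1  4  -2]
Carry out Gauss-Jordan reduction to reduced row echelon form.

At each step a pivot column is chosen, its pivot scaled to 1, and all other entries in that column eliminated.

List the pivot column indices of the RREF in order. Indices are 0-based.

step 1: normalize row 0 (÷1) = (1, -3, -4)
  row 1: subtract -1×row0 = (0, 1, -6)
step 2: normalize row 1 (÷1) = (0, 1, -6)
  row 0: subtract -3×row1 = (1, 0, -22)

pivot columns: 0, 1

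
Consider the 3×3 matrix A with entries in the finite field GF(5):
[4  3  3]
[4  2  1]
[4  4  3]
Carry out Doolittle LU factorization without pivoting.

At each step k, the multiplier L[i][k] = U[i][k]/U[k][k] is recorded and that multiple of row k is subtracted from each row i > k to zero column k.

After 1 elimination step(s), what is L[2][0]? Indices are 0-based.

L[2][0] = 1

Step 1: pivot at (0,0) is 4.
  row1 ← row1 − (1)·row0  ⇒  L[1][0]=1, U row1=(0, 4, 3)
  row2 ← row2 − (1)·row0  ⇒  L[2][0]=1, U row2=(0, 1, 0)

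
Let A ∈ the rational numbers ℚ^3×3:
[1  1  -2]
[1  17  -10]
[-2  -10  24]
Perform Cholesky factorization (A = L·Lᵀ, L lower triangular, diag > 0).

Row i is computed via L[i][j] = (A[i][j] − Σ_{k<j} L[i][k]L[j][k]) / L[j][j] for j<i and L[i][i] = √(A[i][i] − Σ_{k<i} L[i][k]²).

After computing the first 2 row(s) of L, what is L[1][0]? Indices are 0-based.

Step 1: L[0][0] = √(1) = 1.
  L[1][0] = (1) / L[0][0] = 1.
Step 2: L[1][1] = √(16) = 4.

L[1][0] = 1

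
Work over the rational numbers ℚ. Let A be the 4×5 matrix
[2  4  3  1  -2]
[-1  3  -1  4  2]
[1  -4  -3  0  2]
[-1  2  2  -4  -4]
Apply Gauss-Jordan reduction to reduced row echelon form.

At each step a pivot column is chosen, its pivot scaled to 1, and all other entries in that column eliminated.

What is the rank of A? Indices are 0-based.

pivot(0,0)=2: scale R0 → (1, 2, 3/2, 1/2, -1)
  clear (1,0): R1 −= (-1)R0 → (0, 5, 1/2, 9/2, 1)
  clear (2,0): R2 −= (1)R0 → (0, -6, -9/2, -1/2, 3)
  clear (3,0): R3 −= (-1)R0 → (0, 4, 7/2, -7/2, -5)
pivot(1,1)=5: scale R1 → (0, 1, 1/10, 9/10, 1/5)
  clear (0,1): R0 −= (2)R1 → (1, 0, 13/10, -13/10, -7/5)
  clear (2,1): R2 −= (-6)R1 → (0, 0, -39/10, 49/10, 21/5)
  clear (3,1): R3 −= (4)R1 → (0, 0, 31/10, -71/10, -29/5)
pivot(2,2)=-39/10: scale R2 → (0, 0, 1, -49/39, -14/13)
  clear (0,2): R0 −= (13/10)R2 → (1, 0, 0, 1/3, 0)
  clear (1,2): R1 −= (1/10)R2 → (0, 1, 0, 40/39, 4/13)
  clear (3,2): R3 −= (31/10)R2 → (0, 0, 0, -125/39, -32/13)
pivot(3,3)=-125/39: scale R3 → (0, 0, 0, 1, 96/125)
  clear (0,3): R0 −= (1/3)R3 → (1, 0, 0, 0, -32/125)
  clear (1,3): R1 −= (40/39)R3 → (0, 1, 0, 0, -12/25)
  clear (2,3): R2 −= (-49/39)R3 → (0, 0, 1, 0, -14/125)

rank = 4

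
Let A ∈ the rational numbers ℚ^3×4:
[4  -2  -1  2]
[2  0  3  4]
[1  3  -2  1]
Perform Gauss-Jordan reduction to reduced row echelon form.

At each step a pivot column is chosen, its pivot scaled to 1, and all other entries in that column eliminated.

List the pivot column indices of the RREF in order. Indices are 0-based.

step 1: normalize row 0 (÷4) = (1, -1/2, -1/4, 1/2)
  row 1: subtract 2×row0 = (0, 1, 7/2, 3)
  row 2: subtract 1×row0 = (0, 7/2, -7/4, 1/2)
step 2: normalize row 1 (÷1) = (0, 1, 7/2, 3)
  row 0: subtract -1/2×row1 = (1, 0, 3/2, 2)
  row 2: subtract 7/2×row1 = (0, 0, -14, -10)
step 3: normalize row 2 (÷-14) = (0, 0, 1, 5/7)
  row 0: subtract 3/2×row2 = (1, 0, 0, 13/14)
  row 1: subtract 7/2×row2 = (0, 1, 0, 1/2)

pivot columns: 0, 1, 2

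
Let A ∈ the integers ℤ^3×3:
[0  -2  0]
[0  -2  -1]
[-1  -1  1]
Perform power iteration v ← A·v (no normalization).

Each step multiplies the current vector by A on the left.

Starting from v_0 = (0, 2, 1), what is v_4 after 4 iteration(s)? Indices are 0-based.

v_4 = (60, 73, 39)

v_0 = (0, 2, 1).
v_1 = A·v_0 = (-4, -5, -1).
v_2 = A·v_1 = (10, 11, 8).
v_3 = A·v_2 = (-22, -30, -13).
v_4 = A·v_3 = (60, 73, 39).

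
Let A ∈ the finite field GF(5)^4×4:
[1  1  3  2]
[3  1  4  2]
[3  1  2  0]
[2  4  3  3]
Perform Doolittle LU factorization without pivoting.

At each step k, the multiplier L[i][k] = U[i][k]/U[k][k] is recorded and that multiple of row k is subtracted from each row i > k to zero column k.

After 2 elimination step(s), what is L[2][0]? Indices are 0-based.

Step 1: pivot at (0,0) is 1.
  row1 ← row1 − (3)·row0  ⇒  L[1][0]=3, U row1=(0, 3, 0, 1)
  row2 ← row2 − (3)·row0  ⇒  L[2][0]=3, U row2=(0, 3, 3, 4)
  row3 ← row3 − (2)·row0  ⇒  L[3][0]=2, U row3=(0, 2, 2, 4)
Step 2: pivot at (1,1) is 3.
  row2 ← row2 − (1)·row1  ⇒  L[2][1]=1, U row2=(0, 0, 3, 3)
  row3 ← row3 − (4)·row1  ⇒  L[3][1]=4, U row3=(0, 0, 2, 0)

L[2][0] = 3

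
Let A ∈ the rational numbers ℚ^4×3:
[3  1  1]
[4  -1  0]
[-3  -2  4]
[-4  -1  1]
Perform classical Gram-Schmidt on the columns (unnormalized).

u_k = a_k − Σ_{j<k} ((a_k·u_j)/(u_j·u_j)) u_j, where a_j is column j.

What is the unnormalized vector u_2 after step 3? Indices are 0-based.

u_2 = (609/269, -207/269, 453/269, -90/269)

Step 1: u_0 = a_0 = (3, 4, -3, -4).
Step 2: u_1 = a_1 − (9/50)·u_0 = (23/50, -43/25, -73/50, -7/25).
Step 3: u_2 = a_2 − (-13/50)·u_0 − (-283/269)·u_1 = (609/269, -207/269, 453/269, -90/269).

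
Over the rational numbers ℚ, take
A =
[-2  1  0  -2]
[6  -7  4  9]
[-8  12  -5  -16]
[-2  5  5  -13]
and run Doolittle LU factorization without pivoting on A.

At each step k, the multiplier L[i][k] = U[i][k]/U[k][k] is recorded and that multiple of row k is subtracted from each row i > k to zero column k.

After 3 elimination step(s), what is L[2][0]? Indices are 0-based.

k=0: U[0][0]=-2
  eliminate (1,0): mult=-3, new row 1: (0, -4, 4, 3); set L[1][0]=-3
  eliminate (2,0): mult=4, new row 2: (0, 8, -5, -8); set L[2][0]=4
  eliminate (3,0): mult=1, new row 3: (0, 4, 5, -11); set L[3][0]=1
k=1: U[1][1]=-4
  eliminate (2,1): mult=-2, new row 2: (0, 0, 3, -2); set L[2][1]=-2
  eliminate (3,1): mult=-1, new row 3: (0, 0, 9, -8); set L[3][1]=-1
k=2: U[2][2]=3
  eliminate (3,2): mult=3, new row 3: (0, 0, 0, -2); set L[3][2]=3

L[2][0] = 4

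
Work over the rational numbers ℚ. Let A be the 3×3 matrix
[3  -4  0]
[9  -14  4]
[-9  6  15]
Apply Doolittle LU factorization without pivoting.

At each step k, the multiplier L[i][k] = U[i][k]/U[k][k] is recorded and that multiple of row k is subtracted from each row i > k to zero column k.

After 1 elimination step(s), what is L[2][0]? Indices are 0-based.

[col 0] pivot 3
  R1 -= 3*R0 → (0, -2, 4)  (L[1][0] := 3)
  R2 -= -3*R0 → (0, -6, 15)  (L[2][0] := -3)

L[2][0] = -3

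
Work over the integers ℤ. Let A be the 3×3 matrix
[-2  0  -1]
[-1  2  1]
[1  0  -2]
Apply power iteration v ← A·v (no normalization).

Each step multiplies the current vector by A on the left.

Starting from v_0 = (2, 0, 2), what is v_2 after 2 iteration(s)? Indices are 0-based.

v_2 = (14, 4, -2)

v_0 = (2, 0, 2).
v_1 = A·v_0 = (-6, 0, -2).
v_2 = A·v_1 = (14, 4, -2).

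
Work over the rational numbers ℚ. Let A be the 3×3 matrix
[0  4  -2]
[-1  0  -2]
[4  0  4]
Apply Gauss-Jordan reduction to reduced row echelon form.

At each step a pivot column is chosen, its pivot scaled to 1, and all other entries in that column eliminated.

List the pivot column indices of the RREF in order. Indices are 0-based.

step 1: exchange rows 0,1
step 1: normalize row 0 (÷-1) = (1, 0, 2)
  row 2: subtract 4×row0 = (0, 0, -4)
step 2: normalize row 1 (÷4) = (0, 1, -1/2)
step 3: normalize row 2 (÷-4) = (0, 0, 1)
  row 0: subtract 2×row2 = (1, 0, 0)
  row 1: subtract -1/2×row2 = (0, 1, 0)

pivot columns: 0, 1, 2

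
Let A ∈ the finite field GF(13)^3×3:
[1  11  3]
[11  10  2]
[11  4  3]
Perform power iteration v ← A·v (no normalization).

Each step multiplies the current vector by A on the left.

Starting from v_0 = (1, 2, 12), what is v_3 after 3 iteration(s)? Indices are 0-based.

v_0 = (1, 2, 12).
v_1 = A·v_0 = (7, 3, 3).
v_2 = A·v_1 = (10, 9, 7).
v_3 = A·v_2 = (0, 6, 11).

v_3 = (0, 6, 11)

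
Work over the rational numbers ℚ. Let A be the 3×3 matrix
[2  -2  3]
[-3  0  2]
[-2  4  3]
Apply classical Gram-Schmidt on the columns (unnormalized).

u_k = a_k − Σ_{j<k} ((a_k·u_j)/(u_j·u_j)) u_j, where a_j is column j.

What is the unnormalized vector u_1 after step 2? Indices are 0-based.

u_1 = (-10/17, -36/17, 44/17)

Step 1: u_0 = a_0 = (2, -3, -2).
Step 2: u_1 = a_1 − (-12/17)·u_0 = (-10/17, -36/17, 44/17).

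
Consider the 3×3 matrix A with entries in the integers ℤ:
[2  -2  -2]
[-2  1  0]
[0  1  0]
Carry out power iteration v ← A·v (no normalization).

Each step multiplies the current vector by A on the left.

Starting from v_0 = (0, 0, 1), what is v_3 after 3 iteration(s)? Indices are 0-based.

v_0 = (0, 0, 1).
v_1 = A·v_0 = (-2, 0, 0).
v_2 = A·v_1 = (-4, 4, 0).
v_3 = A·v_2 = (-16, 12, 4).

v_3 = (-16, 12, 4)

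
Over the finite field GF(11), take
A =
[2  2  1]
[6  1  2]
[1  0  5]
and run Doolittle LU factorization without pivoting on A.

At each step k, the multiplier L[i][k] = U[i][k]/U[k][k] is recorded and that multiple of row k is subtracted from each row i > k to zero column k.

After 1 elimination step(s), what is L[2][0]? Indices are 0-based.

[col 0] pivot 2
  R1 -= 3*R0 → (0, 6, 10)  (L[1][0] := 3)
  R2 -= 6*R0 → (0, 10, 10)  (L[2][0] := 6)

L[2][0] = 6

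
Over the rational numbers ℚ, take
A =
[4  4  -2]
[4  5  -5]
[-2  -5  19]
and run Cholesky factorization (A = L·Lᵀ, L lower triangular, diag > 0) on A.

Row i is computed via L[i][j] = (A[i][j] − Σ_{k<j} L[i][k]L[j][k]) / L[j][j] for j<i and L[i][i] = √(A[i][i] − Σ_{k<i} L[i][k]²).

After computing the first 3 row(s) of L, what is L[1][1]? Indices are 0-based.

Step 1: L[0][0] = √(4) = 2.
  L[1][0] = (4) / L[0][0] = 2.
Step 2: L[1][1] = √(1) = 1.
  L[2][0] = (-2) / L[0][0] = -1.
  L[2][1] = (-3) / L[1][1] = -3.
Step 3: L[2][2] = √(9) = 3.

L[1][1] = 1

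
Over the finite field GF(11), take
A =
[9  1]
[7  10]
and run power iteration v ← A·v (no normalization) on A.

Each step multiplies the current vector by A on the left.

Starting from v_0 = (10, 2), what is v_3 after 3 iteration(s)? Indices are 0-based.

v_3 = (5, 9)

v_0 = (10, 2).
v_1 = A·v_0 = (4, 2).
v_2 = A·v_1 = (5, 4).
v_3 = A·v_2 = (5, 9).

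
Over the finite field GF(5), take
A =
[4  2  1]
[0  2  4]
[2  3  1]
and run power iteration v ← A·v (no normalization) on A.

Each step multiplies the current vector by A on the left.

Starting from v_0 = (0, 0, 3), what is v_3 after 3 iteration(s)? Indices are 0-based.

v_0 = (0, 0, 3).
v_1 = A·v_0 = (3, 2, 3).
v_2 = A·v_1 = (4, 1, 0).
v_3 = A·v_2 = (3, 2, 1).

v_3 = (3, 2, 1)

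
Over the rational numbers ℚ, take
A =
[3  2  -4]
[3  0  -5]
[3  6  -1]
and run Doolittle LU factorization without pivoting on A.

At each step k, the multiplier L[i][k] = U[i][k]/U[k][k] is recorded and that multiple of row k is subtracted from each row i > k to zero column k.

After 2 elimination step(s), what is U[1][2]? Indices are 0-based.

U[1][2] = -1

Step 1: pivot at (0,0) is 3.
  row1 ← row1 − (1)·row0  ⇒  L[1][0]=1, U row1=(0, -2, -1)
  row2 ← row2 − (1)·row0  ⇒  L[2][0]=1, U row2=(0, 4, 3)
Step 2: pivot at (1,1) is -2.
  row2 ← row2 − (-2)·row1  ⇒  L[2][1]=-2, U row2=(0, 0, 1)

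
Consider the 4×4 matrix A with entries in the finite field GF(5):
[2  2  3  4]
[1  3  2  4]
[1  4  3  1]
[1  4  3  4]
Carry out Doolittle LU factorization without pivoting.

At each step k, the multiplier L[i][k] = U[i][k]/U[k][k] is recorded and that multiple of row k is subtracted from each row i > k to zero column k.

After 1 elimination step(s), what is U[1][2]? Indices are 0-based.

U[1][2] = 3

[col 0] pivot 2
  R1 -= 3*R0 → (0, 2, 3, 2)  (L[1][0] := 3)
  R2 -= 3*R0 → (0, 3, 4, 4)  (L[2][0] := 3)
  R3 -= 3*R0 → (0, 3, 4, 2)  (L[3][0] := 3)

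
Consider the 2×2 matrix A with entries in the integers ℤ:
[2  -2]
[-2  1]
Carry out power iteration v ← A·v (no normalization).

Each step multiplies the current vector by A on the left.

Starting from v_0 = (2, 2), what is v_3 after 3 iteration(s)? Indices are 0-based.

v_0 = (2, 2).
v_1 = A·v_0 = (0, -2).
v_2 = A·v_1 = (4, -2).
v_3 = A·v_2 = (12, -10).

v_3 = (12, -10)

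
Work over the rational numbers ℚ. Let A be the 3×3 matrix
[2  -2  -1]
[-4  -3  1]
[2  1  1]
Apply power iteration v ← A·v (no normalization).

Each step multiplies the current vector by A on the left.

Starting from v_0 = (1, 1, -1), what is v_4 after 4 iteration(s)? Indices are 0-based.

v_0 = (1, 1, -1).
v_1 = A·v_0 = (1, -8, 2).
v_2 = A·v_1 = (16, 22, -4).
v_3 = A·v_2 = (-8, -134, 50).
v_4 = A·v_3 = (202, 484, -100).

v_4 = (202, 484, -100)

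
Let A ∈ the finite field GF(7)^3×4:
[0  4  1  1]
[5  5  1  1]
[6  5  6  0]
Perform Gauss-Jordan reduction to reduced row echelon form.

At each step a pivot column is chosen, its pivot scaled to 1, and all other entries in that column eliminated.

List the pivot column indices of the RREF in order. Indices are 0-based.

pivot columns: 0, 1, 2

pivot(0,0): swap R0↔R1
pivot(0,0)=5: scale R0 → (1, 1, 3, 3)
  clear (2,0): R2 −= (6)R0 → (0, 6, 2, 3)
pivot(1,1)=4: scale R1 → (0, 1, 2, 2)
  clear (0,1): R0 −= (1)R1 → (1, 0, 1, 1)
  clear (2,1): R2 −= (6)R1 → (0, 0, 4, 5)
pivot(2,2)=4: scale R2 → (0, 0, 1, 3)
  clear (0,2): R0 −= (1)R2 → (1, 0, 0, 5)
  clear (1,2): R1 −= (2)R2 → (0, 1, 0, 3)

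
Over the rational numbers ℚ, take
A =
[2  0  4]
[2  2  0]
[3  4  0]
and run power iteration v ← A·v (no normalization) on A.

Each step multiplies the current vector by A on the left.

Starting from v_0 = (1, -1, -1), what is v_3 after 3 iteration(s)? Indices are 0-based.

v_3 = (-40, -24, -40)

v_0 = (1, -1, -1).
v_1 = A·v_0 = (-2, 0, -1).
v_2 = A·v_1 = (-8, -4, -6).
v_3 = A·v_2 = (-40, -24, -40).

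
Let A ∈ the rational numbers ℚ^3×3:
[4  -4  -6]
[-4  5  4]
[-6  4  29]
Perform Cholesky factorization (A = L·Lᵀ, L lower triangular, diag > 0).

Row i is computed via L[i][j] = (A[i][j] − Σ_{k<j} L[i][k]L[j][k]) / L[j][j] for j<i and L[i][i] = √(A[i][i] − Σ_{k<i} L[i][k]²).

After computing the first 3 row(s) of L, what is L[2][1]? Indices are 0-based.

Step 1: L[0][0] = √(4) = 2.
  L[1][0] = (-4) / L[0][0] = -2.
Step 2: L[1][1] = √(1) = 1.
  L[2][0] = (-6) / L[0][0] = -3.
  L[2][1] = (-2) / L[1][1] = -2.
Step 3: L[2][2] = √(16) = 4.

L[2][1] = -2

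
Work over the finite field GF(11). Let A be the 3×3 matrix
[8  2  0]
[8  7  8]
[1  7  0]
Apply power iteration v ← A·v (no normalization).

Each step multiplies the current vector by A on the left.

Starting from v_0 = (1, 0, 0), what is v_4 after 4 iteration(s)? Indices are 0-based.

v_0 = (1, 0, 0).
v_1 = A·v_0 = (8, 8, 1).
v_2 = A·v_1 = (3, 7, 9).
v_3 = A·v_2 = (5, 2, 8).
v_4 = A·v_3 = (0, 8, 8).

v_4 = (0, 8, 8)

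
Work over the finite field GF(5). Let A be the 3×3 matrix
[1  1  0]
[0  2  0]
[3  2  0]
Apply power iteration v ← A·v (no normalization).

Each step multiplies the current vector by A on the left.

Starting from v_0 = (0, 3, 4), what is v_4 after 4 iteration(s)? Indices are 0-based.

v_0 = (0, 3, 4).
v_1 = A·v_0 = (3, 1, 1).
v_2 = A·v_1 = (4, 2, 1).
v_3 = A·v_2 = (1, 4, 1).
v_4 = A·v_3 = (0, 3, 1).

v_4 = (0, 3, 1)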